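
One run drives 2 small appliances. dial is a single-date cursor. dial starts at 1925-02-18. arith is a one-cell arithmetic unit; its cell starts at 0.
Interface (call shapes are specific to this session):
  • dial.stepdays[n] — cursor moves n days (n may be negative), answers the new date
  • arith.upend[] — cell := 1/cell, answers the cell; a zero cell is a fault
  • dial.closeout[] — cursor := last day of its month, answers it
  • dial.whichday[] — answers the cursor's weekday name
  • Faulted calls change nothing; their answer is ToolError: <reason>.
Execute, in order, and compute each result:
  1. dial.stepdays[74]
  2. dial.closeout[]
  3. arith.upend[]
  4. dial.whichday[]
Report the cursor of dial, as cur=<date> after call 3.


==> dial.stepdays(74)
<== 1925-05-03
==> dial.closeout()
<== 1925-05-31
==> arith.upend()
<== ToolError: reciprocal of zero
==> dial.whichday()
<== Sunday

Answer: cur=1925-05-31


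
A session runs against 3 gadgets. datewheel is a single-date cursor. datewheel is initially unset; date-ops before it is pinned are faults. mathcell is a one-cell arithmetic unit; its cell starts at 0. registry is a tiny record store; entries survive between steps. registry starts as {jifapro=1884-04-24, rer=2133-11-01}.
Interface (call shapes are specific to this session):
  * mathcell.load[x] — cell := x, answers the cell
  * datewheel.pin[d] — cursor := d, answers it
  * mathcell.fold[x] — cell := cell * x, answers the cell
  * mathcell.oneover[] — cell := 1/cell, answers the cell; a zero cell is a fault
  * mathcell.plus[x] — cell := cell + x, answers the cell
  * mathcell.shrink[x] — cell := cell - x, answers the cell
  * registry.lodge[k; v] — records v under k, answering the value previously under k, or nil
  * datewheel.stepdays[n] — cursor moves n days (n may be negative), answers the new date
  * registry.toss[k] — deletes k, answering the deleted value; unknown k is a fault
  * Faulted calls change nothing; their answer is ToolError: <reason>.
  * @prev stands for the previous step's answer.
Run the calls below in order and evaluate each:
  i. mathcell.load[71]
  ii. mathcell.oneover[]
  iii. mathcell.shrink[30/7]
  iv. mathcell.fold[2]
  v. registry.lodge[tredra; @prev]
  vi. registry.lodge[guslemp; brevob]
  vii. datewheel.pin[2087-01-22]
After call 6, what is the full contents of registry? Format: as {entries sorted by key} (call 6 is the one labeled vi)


Answer: {guslemp=brevob, jifapro=1884-04-24, rer=2133-11-01, tredra=-4246/497}

Derivation:
Then mathcell.load(x: 71), and observe 71.
Now I run mathcell.oneover, → 1/71.
Using mathcell.shrink(x: 30/7), — result: -2123/497.
Next I call mathcell.fold(x: 2): -4246/497.
Using registry.lodge(k: tredra, v: @prev), and get nil.
I invoke registry.lodge(k: guslemp, v: brevob), → nil.
Now I run datewheel.pin(d: 2087-01-22), and get 2087-01-22.


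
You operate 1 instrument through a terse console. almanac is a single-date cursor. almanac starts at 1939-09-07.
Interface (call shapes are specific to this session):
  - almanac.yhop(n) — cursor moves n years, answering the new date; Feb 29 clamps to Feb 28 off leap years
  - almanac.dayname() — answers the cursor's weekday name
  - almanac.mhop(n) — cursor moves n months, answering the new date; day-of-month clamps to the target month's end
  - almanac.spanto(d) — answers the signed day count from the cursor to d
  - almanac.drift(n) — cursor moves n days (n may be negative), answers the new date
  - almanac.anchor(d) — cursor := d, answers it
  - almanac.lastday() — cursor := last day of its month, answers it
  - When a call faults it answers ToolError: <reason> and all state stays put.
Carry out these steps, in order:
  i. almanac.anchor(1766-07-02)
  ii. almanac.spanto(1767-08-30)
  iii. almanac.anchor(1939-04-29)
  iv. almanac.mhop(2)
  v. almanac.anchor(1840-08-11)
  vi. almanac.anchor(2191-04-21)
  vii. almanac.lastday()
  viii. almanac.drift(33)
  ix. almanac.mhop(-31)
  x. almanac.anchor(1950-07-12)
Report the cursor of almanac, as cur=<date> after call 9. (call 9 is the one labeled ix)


Answer: cur=2188-11-02

Derivation:
==> almanac.anchor(d=1766-07-02)
<== 1766-07-02
==> almanac.spanto(d=1767-08-30)
<== 424
==> almanac.anchor(d=1939-04-29)
<== 1939-04-29
==> almanac.mhop(n=2)
<== 1939-06-29
==> almanac.anchor(d=1840-08-11)
<== 1840-08-11
==> almanac.anchor(d=2191-04-21)
<== 2191-04-21
==> almanac.lastday()
<== 2191-04-30
==> almanac.drift(n=33)
<== 2191-06-02
==> almanac.mhop(n=-31)
<== 2188-11-02
==> almanac.anchor(d=1950-07-12)
<== 1950-07-12


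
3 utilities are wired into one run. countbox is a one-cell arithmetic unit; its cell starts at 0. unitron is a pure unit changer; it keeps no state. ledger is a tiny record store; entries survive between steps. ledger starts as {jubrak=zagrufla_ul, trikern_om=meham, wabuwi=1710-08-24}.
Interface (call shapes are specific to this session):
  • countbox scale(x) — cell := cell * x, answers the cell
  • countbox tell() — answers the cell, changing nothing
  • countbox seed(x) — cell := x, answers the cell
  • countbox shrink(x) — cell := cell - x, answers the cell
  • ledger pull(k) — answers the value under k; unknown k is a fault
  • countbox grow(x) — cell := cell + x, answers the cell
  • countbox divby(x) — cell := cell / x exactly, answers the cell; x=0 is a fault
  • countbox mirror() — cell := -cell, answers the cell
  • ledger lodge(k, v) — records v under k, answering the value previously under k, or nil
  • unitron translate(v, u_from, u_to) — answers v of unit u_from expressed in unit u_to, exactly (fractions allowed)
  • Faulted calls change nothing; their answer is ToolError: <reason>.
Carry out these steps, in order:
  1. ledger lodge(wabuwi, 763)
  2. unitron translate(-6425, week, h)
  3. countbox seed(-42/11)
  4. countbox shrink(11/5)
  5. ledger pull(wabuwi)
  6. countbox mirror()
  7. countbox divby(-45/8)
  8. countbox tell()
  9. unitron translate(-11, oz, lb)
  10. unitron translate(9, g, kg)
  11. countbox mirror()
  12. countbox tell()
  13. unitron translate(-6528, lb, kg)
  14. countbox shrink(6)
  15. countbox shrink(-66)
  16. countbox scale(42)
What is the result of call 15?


Answer: 151148/2475

Derivation:
CALL ledger lodge[k→wabuwi; v→763]
RET  1710-08-24
CALL unitron translate[v→-6425; u_from→week; u_to→h]
RET  -1079400
CALL countbox seed[x→-42/11]
RET  -42/11
CALL countbox shrink[x→11/5]
RET  -331/55
CALL ledger pull[k→wabuwi]
RET  763
CALL countbox mirror[]
RET  331/55
CALL countbox divby[x→-45/8]
RET  -2648/2475
CALL countbox tell[]
RET  -2648/2475
CALL unitron translate[v→-11; u_from→oz; u_to→lb]
RET  -11/16
CALL unitron translate[v→9; u_from→g; u_to→kg]
RET  9/1000
CALL countbox mirror[]
RET  2648/2475
CALL countbox tell[]
RET  2648/2475
CALL unitron translate[v→-6528; u_from→lb; u_to→kg]
RET  -2313321087/781250
CALL countbox shrink[x→6]
RET  -12202/2475
CALL countbox shrink[x→-66]
RET  151148/2475
CALL countbox scale[x→42]
RET  2116072/825


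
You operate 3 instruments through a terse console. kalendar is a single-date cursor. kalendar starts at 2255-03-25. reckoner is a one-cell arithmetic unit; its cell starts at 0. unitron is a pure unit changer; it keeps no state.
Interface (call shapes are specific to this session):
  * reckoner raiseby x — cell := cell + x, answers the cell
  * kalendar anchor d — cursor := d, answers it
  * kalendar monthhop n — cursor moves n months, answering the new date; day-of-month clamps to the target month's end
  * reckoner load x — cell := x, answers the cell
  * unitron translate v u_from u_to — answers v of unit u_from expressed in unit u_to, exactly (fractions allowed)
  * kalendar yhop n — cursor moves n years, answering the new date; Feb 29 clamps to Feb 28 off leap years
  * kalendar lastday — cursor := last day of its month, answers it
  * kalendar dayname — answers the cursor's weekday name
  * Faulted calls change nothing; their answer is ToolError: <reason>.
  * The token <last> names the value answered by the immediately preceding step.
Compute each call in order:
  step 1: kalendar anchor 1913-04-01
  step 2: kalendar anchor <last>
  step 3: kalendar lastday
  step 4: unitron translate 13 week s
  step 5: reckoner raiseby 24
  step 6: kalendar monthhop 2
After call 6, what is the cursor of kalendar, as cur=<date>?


Answer: cur=1913-06-30

Derivation:
Invoking kalendar anchor(d→1913-04-01), — result: 1913-04-01.
I try kalendar anchor(d→<last>), and see 1913-04-01.
I call kalendar lastday(), yielding 1913-04-30.
I try unitron translate(v→13, u_from→week, u_to→s), → 7862400.
I try reckoner raiseby(x→24), and see 24.
Now I run kalendar monthhop(n→2), giving 1913-06-30.


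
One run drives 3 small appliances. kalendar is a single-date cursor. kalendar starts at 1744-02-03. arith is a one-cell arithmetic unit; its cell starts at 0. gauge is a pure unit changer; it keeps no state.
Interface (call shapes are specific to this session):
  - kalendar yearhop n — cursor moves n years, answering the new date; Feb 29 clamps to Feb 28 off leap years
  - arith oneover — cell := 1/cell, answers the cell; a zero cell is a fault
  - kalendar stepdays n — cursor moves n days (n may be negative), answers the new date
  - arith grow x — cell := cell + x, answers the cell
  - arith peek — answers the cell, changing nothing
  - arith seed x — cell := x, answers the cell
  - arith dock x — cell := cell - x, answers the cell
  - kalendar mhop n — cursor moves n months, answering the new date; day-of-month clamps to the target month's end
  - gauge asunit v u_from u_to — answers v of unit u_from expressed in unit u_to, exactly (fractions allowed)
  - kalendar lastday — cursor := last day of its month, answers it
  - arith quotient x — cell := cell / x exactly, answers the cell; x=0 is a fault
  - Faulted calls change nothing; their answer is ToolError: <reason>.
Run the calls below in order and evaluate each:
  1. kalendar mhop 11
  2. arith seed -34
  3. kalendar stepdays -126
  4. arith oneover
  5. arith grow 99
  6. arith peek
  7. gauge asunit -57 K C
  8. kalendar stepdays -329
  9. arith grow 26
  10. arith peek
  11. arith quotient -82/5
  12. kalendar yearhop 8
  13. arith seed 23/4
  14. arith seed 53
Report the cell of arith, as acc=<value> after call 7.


Calling kalendar mhop on n: 11, — result: 1745-01-03.
I invoke arith seed on x: -34, which returns -34.
Calling kalendar stepdays on n: -126, yielding 1744-08-30.
I invoke arith oneover: -1/34.
I use arith grow on x: 99, and see 3365/34.
Next I call arith peek, and get 3365/34.
Invoking gauge asunit on v: -57, u_from: K, u_to: C, and get -6603/20.
I call kalendar stepdays on n: -329, yielding 1743-10-06.
Calling arith grow on x: 26, and observe 4249/34.
Calling arith peek, which returns 4249/34.
Next I call arith quotient on x: -82/5: -21245/2788.
Invoking kalendar yearhop on n: 8, giving 1751-10-06.
I invoke arith seed on x: 23/4, giving 23/4.
Then arith seed on x: 53, giving 53.

Answer: acc=3365/34


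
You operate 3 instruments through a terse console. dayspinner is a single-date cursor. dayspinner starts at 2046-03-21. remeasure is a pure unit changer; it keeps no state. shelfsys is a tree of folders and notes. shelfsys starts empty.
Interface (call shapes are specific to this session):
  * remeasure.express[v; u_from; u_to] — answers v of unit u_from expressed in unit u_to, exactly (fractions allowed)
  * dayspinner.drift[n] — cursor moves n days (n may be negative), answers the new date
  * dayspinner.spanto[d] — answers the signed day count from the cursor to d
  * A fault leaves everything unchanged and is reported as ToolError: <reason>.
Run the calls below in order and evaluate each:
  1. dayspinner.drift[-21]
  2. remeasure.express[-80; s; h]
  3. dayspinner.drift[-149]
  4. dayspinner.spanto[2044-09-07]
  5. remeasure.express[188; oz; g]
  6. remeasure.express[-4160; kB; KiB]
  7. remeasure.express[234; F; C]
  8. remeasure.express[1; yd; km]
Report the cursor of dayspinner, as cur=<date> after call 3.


Answer: cur=2045-10-02

Derivation:
// drift(n=-21) : 2046-02-28
// express(v=-80, u_from=s, u_to=h) : -1/45
// drift(n=-149) : 2045-10-02
// spanto(d=2044-09-07) : -390
// express(v=188, u_from=oz, u_to=g) : 2131884139/400000
// express(v=-4160, u_from=kB, u_to=KiB) : -8125/2
// express(v=234, u_from=F, u_to=C) : 1010/9
// express(v=1, u_from=yd, u_to=km) : 1143/1250000


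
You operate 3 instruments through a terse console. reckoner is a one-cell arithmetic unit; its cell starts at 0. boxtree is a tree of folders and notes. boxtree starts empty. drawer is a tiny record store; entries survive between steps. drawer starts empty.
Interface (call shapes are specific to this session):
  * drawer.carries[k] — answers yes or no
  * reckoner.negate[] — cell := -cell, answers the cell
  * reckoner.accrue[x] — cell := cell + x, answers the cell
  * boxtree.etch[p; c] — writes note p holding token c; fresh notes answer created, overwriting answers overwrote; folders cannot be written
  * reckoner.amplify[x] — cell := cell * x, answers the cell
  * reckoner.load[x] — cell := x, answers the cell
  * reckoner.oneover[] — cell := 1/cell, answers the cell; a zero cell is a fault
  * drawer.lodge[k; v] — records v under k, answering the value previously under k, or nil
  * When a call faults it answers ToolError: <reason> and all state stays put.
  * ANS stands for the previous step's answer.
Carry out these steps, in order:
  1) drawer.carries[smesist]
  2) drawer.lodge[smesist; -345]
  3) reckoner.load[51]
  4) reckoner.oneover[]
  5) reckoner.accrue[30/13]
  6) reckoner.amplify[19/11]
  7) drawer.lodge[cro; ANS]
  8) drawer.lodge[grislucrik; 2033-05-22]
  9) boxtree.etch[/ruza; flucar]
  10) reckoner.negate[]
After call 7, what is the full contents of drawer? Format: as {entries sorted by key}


Answer: {cro=29317/7293, smesist=-345}

Derivation:
# 1. drawer.carries(k=smesist) == no
# 2. drawer.lodge(k=smesist, v=-345) == nil
# 3. reckoner.load(x=51) == 51
# 4. reckoner.oneover() == 1/51
# 5. reckoner.accrue(x=30/13) == 1543/663
# 6. reckoner.amplify(x=19/11) == 29317/7293
# 7. drawer.lodge(k=cro, v=ANS) == nil
# 8. drawer.lodge(k=grislucrik, v=2033-05-22) == nil
# 9. boxtree.etch(p=/ruza, c=flucar) == created
# 10. reckoner.negate() == -29317/7293


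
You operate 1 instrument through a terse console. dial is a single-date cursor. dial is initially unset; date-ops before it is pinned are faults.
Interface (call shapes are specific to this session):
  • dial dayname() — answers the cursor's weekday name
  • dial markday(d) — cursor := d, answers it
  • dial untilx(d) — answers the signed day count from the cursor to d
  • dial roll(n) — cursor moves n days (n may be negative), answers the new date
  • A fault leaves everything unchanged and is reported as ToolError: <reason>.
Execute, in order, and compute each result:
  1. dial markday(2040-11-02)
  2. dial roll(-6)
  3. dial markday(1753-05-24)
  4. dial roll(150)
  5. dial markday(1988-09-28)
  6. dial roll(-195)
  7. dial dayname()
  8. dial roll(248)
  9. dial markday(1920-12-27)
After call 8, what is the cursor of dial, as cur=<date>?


Answer: cur=1988-11-20

Derivation:
>> dial markday(d=2040-11-02)
<< 2040-11-02
>> dial roll(n=-6)
<< 2040-10-27
>> dial markday(d=1753-05-24)
<< 1753-05-24
>> dial roll(n=150)
<< 1753-10-21
>> dial markday(d=1988-09-28)
<< 1988-09-28
>> dial roll(n=-195)
<< 1988-03-17
>> dial dayname()
<< Thursday
>> dial roll(n=248)
<< 1988-11-20
>> dial markday(d=1920-12-27)
<< 1920-12-27


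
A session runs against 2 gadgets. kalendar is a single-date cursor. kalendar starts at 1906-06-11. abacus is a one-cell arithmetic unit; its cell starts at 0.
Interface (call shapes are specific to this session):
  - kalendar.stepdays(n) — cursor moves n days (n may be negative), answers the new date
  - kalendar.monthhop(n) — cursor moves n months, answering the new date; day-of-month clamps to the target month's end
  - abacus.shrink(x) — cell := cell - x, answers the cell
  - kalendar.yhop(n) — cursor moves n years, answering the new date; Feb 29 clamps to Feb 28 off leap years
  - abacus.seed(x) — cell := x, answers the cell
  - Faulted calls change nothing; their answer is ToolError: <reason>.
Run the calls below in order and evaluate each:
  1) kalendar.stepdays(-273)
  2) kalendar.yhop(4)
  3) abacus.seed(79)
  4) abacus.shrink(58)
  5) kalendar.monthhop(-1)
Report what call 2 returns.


Answer: 1909-09-11

Derivation:
·→ kalendar.stepdays(n='-273')
·← 1905-09-11
·→ kalendar.yhop(n='4')
·← 1909-09-11
·→ abacus.seed(x='79')
·← 79
·→ abacus.shrink(x='58')
·← 21
·→ kalendar.monthhop(n='-1')
·← 1909-08-11


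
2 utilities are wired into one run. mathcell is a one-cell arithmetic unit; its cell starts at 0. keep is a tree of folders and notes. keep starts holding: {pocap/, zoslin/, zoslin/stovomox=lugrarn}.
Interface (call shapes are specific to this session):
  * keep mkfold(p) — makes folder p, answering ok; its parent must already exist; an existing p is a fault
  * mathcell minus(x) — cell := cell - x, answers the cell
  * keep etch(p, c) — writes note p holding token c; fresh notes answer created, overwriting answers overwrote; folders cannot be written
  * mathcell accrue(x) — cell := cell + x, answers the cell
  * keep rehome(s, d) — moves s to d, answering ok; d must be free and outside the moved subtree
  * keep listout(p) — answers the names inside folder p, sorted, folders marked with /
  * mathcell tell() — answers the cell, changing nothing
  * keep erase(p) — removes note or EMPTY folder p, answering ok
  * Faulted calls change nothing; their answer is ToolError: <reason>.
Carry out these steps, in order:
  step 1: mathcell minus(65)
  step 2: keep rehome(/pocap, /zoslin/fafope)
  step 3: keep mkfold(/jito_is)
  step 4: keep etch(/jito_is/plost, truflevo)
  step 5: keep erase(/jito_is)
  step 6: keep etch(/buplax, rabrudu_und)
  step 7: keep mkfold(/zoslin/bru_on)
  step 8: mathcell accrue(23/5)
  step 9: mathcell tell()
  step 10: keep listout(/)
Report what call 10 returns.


Answer: [buplax, jito_is/, zoslin/]

Derivation:
Step: mathcell minus[x='65']
Result: -65
Step: keep rehome[s='/pocap'; d='/zoslin/fafope']
Result: ok
Step: keep mkfold[p='/jito_is']
Result: ok
Step: keep etch[p='/jito_is/plost'; c='truflevo']
Result: created
Step: keep erase[p='/jito_is']
Result: ToolError: not empty
Step: keep etch[p='/buplax'; c='rabrudu_und']
Result: created
Step: keep mkfold[p='/zoslin/bru_on']
Result: ok
Step: mathcell accrue[x='23/5']
Result: -302/5
Step: mathcell tell[]
Result: -302/5
Step: keep listout[p='/']
Result: [buplax, jito_is/, zoslin/]


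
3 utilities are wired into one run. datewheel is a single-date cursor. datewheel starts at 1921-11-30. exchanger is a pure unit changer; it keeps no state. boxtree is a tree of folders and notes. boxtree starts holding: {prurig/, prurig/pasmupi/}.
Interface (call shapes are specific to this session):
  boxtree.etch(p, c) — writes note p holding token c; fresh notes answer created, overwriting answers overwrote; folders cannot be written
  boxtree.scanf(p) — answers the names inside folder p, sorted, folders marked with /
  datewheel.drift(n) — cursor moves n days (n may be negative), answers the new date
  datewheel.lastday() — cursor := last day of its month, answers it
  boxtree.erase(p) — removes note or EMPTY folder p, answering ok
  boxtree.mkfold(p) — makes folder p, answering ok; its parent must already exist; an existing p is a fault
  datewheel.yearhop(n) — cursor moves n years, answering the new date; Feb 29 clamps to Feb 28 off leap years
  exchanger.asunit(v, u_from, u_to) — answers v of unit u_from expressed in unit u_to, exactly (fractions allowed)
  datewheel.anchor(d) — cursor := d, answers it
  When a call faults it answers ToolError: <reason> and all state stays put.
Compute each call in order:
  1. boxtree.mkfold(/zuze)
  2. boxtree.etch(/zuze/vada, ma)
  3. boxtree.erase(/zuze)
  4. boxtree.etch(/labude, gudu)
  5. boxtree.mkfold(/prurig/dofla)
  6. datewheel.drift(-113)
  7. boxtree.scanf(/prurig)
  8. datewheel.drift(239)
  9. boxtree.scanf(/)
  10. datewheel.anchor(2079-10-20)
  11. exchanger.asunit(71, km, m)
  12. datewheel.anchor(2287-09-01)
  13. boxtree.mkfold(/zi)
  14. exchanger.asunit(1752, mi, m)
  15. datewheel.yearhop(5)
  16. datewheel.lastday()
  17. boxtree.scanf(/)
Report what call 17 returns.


Invoking boxtree.mkfold using p: /zuze, — result: ok.
Now I run boxtree.etch using p: /zuze/vada, c: ma, — result: created.
Using boxtree.erase using p: /zuze, and get ToolError: not empty.
I call boxtree.etch using p: /labude, c: gudu, giving created.
Using boxtree.mkfold using p: /prurig/dofla, → ok.
I call datewheel.drift using n: -113, giving 1921-08-09.
I run boxtree.scanf using p: /prurig, which returns [dofla/, pasmupi/].
I try datewheel.drift using n: 239, and get 1922-04-05.
I run boxtree.scanf using p: /, — result: [labude, prurig/, zuze/].
Then datewheel.anchor using d: 2079-10-20, and observe 2079-10-20.
Calling exchanger.asunit using v: 71, u_from: km, u_to: m, and get 71000.
Invoking datewheel.anchor using d: 2287-09-01: 2287-09-01.
Next I call boxtree.mkfold using p: /zi, giving ok.
Calling exchanger.asunit using v: 1752, u_from: mi, u_to: m, and get 352446336/125.
Calling datewheel.yearhop using n: 5, and see 2292-09-01.
Calling datewheel.lastday(), which returns 2292-09-30.
Then boxtree.scanf using p: /, yielding [labude, prurig/, zi/, zuze/].

Answer: [labude, prurig/, zi/, zuze/]


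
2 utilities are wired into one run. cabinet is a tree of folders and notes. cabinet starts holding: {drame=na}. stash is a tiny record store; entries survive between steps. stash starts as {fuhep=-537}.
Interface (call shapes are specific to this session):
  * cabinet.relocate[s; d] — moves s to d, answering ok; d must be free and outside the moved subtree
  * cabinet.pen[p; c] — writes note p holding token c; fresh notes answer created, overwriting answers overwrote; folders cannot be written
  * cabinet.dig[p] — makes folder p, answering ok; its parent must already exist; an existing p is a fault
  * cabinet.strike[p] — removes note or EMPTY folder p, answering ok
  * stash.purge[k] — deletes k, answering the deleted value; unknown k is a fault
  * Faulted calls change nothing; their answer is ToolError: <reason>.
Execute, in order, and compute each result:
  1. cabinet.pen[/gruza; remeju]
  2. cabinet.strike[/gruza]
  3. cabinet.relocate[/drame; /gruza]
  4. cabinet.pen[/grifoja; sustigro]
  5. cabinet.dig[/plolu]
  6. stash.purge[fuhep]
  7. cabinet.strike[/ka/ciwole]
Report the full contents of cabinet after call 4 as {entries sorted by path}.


Answer: {grifoja=sustigro, gruza=na}

Derivation:
# cabinet.pen(/gruza, remeju) == created
# cabinet.strike(/gruza) == ok
# cabinet.relocate(/drame, /gruza) == ok
# cabinet.pen(/grifoja, sustigro) == created
# cabinet.dig(/plolu) == ok
# stash.purge(fuhep) == -537
# cabinet.strike(/ka/ciwole) == ToolError: not found


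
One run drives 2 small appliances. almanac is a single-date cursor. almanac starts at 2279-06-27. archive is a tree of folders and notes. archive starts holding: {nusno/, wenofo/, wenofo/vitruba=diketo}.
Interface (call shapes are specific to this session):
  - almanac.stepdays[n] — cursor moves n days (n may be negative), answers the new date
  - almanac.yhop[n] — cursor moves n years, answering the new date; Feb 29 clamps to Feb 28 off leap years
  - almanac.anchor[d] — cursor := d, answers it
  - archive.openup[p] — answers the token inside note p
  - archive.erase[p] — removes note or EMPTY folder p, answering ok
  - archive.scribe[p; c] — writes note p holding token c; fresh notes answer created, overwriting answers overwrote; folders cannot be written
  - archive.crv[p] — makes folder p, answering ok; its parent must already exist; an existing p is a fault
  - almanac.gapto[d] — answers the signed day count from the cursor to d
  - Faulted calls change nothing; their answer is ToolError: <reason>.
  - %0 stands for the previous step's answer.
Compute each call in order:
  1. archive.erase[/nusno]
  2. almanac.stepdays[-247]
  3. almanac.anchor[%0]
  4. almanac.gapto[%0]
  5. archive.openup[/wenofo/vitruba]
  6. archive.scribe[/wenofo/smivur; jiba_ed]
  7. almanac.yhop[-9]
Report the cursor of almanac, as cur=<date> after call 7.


>> erase(p='/nusno')
<< ok
>> stepdays(n='-247')
<< 2278-10-23
>> anchor(d='%0')
<< 2278-10-23
>> gapto(d='%0')
<< 0
>> openup(p='/wenofo/vitruba')
<< diketo
>> scribe(p='/wenofo/smivur', c='jiba_ed')
<< created
>> yhop(n='-9')
<< 2269-10-23

Answer: cur=2269-10-23


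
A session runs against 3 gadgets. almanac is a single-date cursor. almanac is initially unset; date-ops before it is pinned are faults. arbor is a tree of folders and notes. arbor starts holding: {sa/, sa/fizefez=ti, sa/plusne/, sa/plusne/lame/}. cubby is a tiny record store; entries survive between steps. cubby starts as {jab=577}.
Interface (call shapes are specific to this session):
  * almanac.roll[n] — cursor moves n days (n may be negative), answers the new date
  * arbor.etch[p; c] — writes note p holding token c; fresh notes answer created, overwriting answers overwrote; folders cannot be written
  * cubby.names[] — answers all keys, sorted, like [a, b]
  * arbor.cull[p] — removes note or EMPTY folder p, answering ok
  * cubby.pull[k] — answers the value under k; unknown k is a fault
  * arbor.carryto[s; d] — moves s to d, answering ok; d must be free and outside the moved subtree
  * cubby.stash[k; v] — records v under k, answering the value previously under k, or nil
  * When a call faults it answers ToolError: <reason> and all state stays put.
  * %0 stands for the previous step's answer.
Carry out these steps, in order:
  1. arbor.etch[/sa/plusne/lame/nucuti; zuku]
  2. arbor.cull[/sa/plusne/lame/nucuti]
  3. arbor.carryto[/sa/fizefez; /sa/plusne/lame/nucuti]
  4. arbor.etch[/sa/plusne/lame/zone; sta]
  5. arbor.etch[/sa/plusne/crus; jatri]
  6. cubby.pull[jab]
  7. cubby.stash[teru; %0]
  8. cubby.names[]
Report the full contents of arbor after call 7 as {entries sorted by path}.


# 1. arbor.etch(/sa/plusne/lame/nucuti, zuku) == created
# 2. arbor.cull(/sa/plusne/lame/nucuti) == ok
# 3. arbor.carryto(/sa/fizefez, /sa/plusne/lame/nucuti) == ok
# 4. arbor.etch(/sa/plusne/lame/zone, sta) == created
# 5. arbor.etch(/sa/plusne/crus, jatri) == created
# 6. cubby.pull(jab) == 577
# 7. cubby.stash(teru, %0) == nil
# 8. cubby.names() == [jab, teru]

Answer: {sa/, sa/plusne/, sa/plusne/crus=jatri, sa/plusne/lame/, sa/plusne/lame/nucuti=ti, sa/plusne/lame/zone=sta}


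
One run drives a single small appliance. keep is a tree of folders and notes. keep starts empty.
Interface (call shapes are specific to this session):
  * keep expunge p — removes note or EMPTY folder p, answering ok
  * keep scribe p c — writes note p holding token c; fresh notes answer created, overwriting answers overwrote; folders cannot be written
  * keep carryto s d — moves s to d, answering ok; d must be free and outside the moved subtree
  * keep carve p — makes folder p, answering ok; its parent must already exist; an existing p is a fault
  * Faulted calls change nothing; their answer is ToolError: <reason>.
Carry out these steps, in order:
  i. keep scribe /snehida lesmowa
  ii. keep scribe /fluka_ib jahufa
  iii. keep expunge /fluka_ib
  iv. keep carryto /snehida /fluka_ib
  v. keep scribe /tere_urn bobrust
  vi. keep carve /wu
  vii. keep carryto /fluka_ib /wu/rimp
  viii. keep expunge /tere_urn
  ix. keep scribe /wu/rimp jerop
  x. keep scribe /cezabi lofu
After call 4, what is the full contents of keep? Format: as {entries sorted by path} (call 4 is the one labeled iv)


Answer: {fluka_ib=lesmowa}

Derivation:
[in] keep scribe p=/snehida c=lesmowa
  created
[in] keep scribe p=/fluka_ib c=jahufa
  created
[in] keep expunge p=/fluka_ib
  ok
[in] keep carryto s=/snehida d=/fluka_ib
  ok
[in] keep scribe p=/tere_urn c=bobrust
  created
[in] keep carve p=/wu
  ok
[in] keep carryto s=/fluka_ib d=/wu/rimp
  ok
[in] keep expunge p=/tere_urn
  ok
[in] keep scribe p=/wu/rimp c=jerop
  overwrote
[in] keep scribe p=/cezabi c=lofu
  created


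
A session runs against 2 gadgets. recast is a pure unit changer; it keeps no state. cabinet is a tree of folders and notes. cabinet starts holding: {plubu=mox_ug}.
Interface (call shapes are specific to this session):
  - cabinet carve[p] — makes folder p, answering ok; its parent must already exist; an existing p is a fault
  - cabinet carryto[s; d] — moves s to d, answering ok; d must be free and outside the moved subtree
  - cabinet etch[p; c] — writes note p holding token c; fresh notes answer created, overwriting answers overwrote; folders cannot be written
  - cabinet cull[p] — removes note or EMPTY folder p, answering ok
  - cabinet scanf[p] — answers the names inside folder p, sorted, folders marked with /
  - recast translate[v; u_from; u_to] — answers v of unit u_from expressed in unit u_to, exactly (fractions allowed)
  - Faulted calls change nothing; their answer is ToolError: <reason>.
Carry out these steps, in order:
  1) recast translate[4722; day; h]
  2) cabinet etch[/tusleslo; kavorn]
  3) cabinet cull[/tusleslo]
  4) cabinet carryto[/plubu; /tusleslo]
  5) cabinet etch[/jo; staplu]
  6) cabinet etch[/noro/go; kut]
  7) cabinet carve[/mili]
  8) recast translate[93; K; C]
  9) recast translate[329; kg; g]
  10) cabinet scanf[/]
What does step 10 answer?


→ recast translate(v→4722, u_from→day, u_to→h)
← 113328
→ cabinet etch(p→/tusleslo, c→kavorn)
← created
→ cabinet cull(p→/tusleslo)
← ok
→ cabinet carryto(s→/plubu, d→/tusleslo)
← ok
→ cabinet etch(p→/jo, c→staplu)
← created
→ cabinet etch(p→/noro/go, c→kut)
← ToolError: no parent
→ cabinet carve(p→/mili)
← ok
→ recast translate(v→93, u_from→K, u_to→C)
← -3603/20
→ recast translate(v→329, u_from→kg, u_to→g)
← 329000
→ cabinet scanf(p→/)
← [jo, mili/, tusleslo]

Answer: [jo, mili/, tusleslo]


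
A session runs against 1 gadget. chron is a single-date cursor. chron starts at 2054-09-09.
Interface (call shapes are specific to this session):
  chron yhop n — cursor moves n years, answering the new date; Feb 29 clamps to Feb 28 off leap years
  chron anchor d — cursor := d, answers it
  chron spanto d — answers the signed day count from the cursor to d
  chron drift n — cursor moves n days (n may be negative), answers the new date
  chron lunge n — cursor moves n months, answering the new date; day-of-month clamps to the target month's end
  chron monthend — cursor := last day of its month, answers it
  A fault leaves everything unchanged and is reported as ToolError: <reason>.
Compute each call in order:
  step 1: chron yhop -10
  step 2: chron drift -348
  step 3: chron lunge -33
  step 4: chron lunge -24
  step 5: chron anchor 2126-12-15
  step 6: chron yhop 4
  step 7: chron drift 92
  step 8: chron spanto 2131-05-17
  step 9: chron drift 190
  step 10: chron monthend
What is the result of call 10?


CALL chron yhop[n=-10]
RET  2044-09-09
CALL chron drift[n=-348]
RET  2043-09-27
CALL chron lunge[n=-33]
RET  2040-12-27
CALL chron lunge[n=-24]
RET  2038-12-27
CALL chron anchor[d=2126-12-15]
RET  2126-12-15
CALL chron yhop[n=4]
RET  2130-12-15
CALL chron drift[n=92]
RET  2131-03-17
CALL chron spanto[d=2131-05-17]
RET  61
CALL chron drift[n=190]
RET  2131-09-23
CALL chron monthend[]
RET  2131-09-30

Answer: 2131-09-30


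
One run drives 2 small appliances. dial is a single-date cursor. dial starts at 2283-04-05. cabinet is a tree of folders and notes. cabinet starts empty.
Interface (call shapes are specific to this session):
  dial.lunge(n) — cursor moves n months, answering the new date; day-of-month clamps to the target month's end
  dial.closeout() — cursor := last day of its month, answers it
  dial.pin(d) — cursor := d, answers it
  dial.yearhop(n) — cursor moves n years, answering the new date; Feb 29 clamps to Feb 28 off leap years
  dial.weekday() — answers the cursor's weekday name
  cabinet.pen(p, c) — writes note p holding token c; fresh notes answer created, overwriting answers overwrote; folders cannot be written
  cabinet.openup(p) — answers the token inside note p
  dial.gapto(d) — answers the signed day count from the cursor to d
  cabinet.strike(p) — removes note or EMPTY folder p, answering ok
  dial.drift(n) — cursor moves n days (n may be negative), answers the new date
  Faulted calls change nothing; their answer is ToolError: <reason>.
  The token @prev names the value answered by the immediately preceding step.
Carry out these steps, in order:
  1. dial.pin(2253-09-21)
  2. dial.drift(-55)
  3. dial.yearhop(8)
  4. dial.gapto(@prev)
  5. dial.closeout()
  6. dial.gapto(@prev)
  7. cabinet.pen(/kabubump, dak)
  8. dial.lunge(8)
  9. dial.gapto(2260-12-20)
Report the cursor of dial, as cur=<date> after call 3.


Answer: cur=2261-07-28

Derivation:
% pin d→2253-09-21
= 2253-09-21
% drift n→-55
= 2253-07-28
% yearhop n→8
= 2261-07-28
% gapto d→@prev
= 0
% closeout
= 2261-07-31
% gapto d→@prev
= 0
% pen p→/kabubump c→dak
= created
% lunge n→8
= 2262-03-31
% gapto d→2260-12-20
= -466


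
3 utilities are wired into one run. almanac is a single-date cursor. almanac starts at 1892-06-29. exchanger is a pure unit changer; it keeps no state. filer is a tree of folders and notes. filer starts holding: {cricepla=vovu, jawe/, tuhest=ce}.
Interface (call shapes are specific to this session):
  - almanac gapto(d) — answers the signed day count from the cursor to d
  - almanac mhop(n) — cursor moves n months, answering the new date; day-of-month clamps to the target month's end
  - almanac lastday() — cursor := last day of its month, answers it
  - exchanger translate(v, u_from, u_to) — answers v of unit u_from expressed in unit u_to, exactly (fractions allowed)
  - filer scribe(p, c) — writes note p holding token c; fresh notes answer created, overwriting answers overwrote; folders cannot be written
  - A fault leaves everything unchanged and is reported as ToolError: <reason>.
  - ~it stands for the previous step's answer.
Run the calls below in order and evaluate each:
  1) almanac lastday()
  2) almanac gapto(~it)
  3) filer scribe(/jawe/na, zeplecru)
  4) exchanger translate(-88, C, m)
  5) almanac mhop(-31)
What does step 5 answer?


Answer: 1889-11-30

Derivation:
I run almanac lastday(), giving 1892-06-30.
I use almanac gapto(d: ~it), and see 0.
Next I call filer scribe(p: /jawe/na, c: zeplecru), yielding created.
I try exchanger translate(v: -88, u_from: C, u_to: m): ToolError: incompatible units.
I use almanac mhop(n: -31), — result: 1889-11-30.


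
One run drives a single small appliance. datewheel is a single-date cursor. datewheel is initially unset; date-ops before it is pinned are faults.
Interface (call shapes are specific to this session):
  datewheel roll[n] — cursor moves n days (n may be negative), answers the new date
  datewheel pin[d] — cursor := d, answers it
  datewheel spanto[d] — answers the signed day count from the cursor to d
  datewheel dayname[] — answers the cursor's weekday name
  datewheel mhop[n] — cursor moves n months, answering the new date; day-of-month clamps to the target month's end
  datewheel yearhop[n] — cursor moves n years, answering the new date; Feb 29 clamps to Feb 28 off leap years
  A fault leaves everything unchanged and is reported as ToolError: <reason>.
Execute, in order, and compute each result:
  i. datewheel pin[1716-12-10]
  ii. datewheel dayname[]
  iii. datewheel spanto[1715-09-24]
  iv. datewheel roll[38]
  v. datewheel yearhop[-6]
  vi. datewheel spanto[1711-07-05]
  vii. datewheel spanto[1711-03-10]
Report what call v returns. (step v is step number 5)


→ datewheel pin(d: 1716-12-10)
← 1716-12-10
→ datewheel dayname()
← Thursday
→ datewheel spanto(d: 1715-09-24)
← -443
→ datewheel roll(n: 38)
← 1717-01-17
→ datewheel yearhop(n: -6)
← 1711-01-17
→ datewheel spanto(d: 1711-07-05)
← 169
→ datewheel spanto(d: 1711-03-10)
← 52

Answer: 1711-01-17


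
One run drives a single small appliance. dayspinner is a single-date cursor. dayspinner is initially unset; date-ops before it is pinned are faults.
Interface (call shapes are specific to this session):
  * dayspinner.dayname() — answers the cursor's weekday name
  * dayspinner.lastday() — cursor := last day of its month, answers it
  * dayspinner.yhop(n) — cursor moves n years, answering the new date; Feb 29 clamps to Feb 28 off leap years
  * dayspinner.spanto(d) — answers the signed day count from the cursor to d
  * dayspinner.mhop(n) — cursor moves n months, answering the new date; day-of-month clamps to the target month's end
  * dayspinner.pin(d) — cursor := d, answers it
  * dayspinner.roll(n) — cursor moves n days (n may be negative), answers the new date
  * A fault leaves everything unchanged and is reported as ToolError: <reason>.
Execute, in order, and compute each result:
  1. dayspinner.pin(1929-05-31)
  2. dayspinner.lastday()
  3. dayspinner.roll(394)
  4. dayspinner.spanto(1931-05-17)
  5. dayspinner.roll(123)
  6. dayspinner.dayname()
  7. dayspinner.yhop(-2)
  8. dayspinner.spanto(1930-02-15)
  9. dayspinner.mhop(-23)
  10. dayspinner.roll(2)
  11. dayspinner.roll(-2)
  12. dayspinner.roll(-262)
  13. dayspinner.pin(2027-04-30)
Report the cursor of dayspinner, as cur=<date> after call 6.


;; 1. pin(1929-05-31) => 1929-05-31
;; 2. lastday() => 1929-05-31
;; 3. roll(394) => 1930-06-29
;; 4. spanto(1931-05-17) => 322
;; 5. roll(123) => 1930-10-30
;; 6. dayname() => Thursday
;; 7. yhop(-2) => 1928-10-30
;; 8. spanto(1930-02-15) => 473
;; 9. mhop(-23) => 1926-11-30
;; 10. roll(2) => 1926-12-02
;; 11. roll(-2) => 1926-11-30
;; 12. roll(-262) => 1926-03-13
;; 13. pin(2027-04-30) => 2027-04-30

Answer: cur=1930-10-30


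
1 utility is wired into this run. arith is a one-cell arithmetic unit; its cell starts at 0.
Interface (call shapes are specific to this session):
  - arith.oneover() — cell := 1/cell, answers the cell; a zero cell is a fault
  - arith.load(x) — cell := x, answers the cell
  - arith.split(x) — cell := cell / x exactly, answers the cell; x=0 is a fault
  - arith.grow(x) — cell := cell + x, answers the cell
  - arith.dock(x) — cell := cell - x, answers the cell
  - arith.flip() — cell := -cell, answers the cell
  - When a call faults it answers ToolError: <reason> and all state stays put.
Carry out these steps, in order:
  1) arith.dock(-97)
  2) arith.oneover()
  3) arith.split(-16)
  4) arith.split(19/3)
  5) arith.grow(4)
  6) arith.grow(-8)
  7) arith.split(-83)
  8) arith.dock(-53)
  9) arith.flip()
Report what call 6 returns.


→ dock(-97)
← 97
→ oneover()
← 1/97
→ split(-16)
← -1/1552
→ split(19/3)
← -3/29488
→ grow(4)
← 117949/29488
→ grow(-8)
← -117955/29488
→ split(-83)
← 117955/2447504
→ dock(-53)
← 129835667/2447504
→ flip()
← -129835667/2447504

Answer: -117955/29488


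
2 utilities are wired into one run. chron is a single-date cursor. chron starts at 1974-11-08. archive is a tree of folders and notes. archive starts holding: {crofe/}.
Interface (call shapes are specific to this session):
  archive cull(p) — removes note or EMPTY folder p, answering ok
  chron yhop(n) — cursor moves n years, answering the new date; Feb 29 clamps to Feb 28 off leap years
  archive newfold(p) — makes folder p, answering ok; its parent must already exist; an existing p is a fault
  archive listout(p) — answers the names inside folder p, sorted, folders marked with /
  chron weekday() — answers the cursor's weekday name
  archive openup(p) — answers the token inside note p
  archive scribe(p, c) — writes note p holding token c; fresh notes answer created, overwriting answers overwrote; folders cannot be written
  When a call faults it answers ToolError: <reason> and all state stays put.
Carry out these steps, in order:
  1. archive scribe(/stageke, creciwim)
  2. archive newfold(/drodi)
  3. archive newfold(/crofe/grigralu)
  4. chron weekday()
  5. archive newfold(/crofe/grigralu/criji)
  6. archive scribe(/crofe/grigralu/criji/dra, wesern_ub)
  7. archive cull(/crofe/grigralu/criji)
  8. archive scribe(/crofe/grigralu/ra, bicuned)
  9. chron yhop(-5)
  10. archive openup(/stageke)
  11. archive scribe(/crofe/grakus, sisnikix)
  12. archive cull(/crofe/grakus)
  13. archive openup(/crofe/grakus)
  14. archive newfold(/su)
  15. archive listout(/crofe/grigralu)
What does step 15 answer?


I try archive scribe on p→/stageke, c→creciwim, and observe created.
I call archive newfold on p→/drodi, and observe ok.
Now I run archive newfold on p→/crofe/grigralu, yielding ok.
I invoke chron weekday(), → Friday.
I run archive newfold on p→/crofe/grigralu/criji: ok.
Invoking archive scribe on p→/crofe/grigralu/criji/dra, c→wesern_ub, → created.
I use archive cull on p→/crofe/grigralu/criji, yielding ToolError: not empty.
I run archive scribe on p→/crofe/grigralu/ra, c→bicuned, yielding created.
I use chron yhop on n→-5, giving 1969-11-08.
Invoking archive openup on p→/stageke, — result: creciwim.
Then archive scribe on p→/crofe/grakus, c→sisnikix, and observe created.
Now I run archive cull on p→/crofe/grakus, and see ok.
Then archive openup on p→/crofe/grakus: ToolError: not found.
I run archive newfold on p→/su, yielding ok.
I call archive listout on p→/crofe/grigralu, — result: [criji/, ra].

Answer: [criji/, ra]
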